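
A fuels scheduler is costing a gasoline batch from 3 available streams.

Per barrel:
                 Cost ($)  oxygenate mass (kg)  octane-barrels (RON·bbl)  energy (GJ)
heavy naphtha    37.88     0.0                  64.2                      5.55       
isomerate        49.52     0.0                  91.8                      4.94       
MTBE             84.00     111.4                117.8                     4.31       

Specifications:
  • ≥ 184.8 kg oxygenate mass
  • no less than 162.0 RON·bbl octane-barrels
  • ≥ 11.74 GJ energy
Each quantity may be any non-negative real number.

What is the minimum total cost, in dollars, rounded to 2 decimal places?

$170.68

This is a linear program. Let x1 = barrels of heavy naphtha, x2 = barrels of isomerate, x3 = barrels of MTBE.
Minimise 37.88x1 + 49.52x2 + 84x3 s.t.:
  111.4x3 ≥ 184.8   (oxygenate mass)
  64.2x1 + 91.8x2 + 117.8x3 ≥ 162   (octane-barrels)
  5.55x1 + 4.94x2 + 4.31x3 ≥ 11.74   (energy)
  x1, x2, x3 ≥ 0.
The cheapest feasible vertex uses only heavy naphtha, MTBE; isomerate is not used. Binding constraints: oxygenate mass and energy.
Solving gives x1 = 0.82706, x3 = 1.6589.
Hence cost = 37.88·0.82706 + 84·1.6589 = $170.6766.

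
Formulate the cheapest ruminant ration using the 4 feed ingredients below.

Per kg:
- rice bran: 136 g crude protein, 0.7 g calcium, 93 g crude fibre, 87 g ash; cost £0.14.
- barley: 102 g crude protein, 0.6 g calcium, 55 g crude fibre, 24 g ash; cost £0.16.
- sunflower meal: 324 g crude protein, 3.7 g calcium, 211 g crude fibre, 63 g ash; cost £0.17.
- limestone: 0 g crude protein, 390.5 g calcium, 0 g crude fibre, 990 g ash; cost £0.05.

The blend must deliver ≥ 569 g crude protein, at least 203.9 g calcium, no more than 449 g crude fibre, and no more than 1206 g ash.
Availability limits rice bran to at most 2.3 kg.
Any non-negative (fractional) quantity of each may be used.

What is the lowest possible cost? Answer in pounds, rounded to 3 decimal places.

This is a linear program. Let x1 = kg of rice bran, x2 = kg of barley, x3 = kg of sunflower meal, x4 = kg of limestone.
min 0.14x1 + 0.16x2 + 0.17x3 + 0.05x4 subject to:
  136x1 + 102x2 + 324x3 ≥ 569   (crude protein)
  0.7x1 + 0.6x2 + 3.7x3 + 390.5x4 ≥ 203.9   (calcium)
  93x1 + 55x2 + 211x3 ≤ 449   (crude fibre)
  87x1 + 24x2 + 63x3 + 990x4 ≤ 1206   (ash)
  x1 ≤ 2.3
  x1, x2, x3, x4 ≥ 0.
The minimum-cost mix takes nothing from rice bran, barley — only sunflower meal, limestone. The crude protein and calcium requirements are met with equality.
That vertex is x3 = 1.756, x4 = 0.5055.
Cost = 0.17·1.756 + 0.05·0.5055 = 0.32380.

£0.324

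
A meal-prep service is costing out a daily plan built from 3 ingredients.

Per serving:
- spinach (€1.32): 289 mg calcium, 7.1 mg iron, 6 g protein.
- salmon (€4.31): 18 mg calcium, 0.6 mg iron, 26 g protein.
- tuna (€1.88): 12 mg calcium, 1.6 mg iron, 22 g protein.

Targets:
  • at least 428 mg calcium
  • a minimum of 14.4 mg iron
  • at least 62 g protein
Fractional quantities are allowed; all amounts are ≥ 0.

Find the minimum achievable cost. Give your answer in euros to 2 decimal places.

Let x1 = servings of spinach, x2 = servings of salmon, x3 = servings of tuna.
Minimise 1.32x1 + 4.31x2 + 1.88x3 with:
  289x1 + 18x2 + 12x3 ≥ 428   (calcium)
  7.1x1 + 0.6x2 + 1.6x3 ≥ 14.4   (iron)
  6x1 + 26x2 + 22x3 ≥ 62   (protein)
  x1, x2, x3 ≥ 0.
At the optimum only spinach, tuna are positive (salmon = 0). There the iron and protein constraints are tight.
That vertex is x1 = 1.484, x3 = 2.413.
Objective = 1.32·1.484 + 1.88·2.413 = 6.4953.

€6.50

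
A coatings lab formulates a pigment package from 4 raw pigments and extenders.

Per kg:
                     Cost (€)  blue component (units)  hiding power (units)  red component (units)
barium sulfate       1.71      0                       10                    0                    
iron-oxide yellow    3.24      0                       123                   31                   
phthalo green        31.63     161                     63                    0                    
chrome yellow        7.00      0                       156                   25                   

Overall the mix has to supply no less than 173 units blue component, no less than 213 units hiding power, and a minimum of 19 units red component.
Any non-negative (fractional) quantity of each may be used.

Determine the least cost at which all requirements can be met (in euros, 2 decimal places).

€37.82

Let x1 = kg of barium sulfate, x2 = kg of iron-oxide yellow, x3 = kg of phthalo green, x4 = kg of chrome yellow.
Minimize 1.71x1 + 3.24x2 + 31.63x3 + 7x4 with:
  161x3 ≥ 173   (blue component)
  10x1 + 123x2 + 63x3 + 156x4 ≥ 213   (hiding power)
  31x2 + 25x4 ≥ 19   (red component)
  x1, x2, x3, x4 ≥ 0.
The optimal basis is {iron-oxide yellow, phthalo green}; barium sulfate, chrome yellow drop out. Binding constraints: blue component and hiding power.
So iron-oxide yellow = 1.181336 kg, phthalo green = 1.074534 kg.
Hence cost = 3.24·1.181336 + 31.63·1.074534 = €37.81504.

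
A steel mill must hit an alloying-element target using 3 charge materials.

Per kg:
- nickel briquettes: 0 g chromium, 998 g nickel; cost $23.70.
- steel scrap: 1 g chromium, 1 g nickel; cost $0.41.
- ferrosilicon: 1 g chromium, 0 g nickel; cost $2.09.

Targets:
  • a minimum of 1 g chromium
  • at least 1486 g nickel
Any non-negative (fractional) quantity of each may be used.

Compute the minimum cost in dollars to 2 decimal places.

$35.68

Set it up as a linear program. Let x1 = kg of nickel briquettes, x2 = kg of steel scrap, x3 = kg of ferrosilicon.
Minimize 23.7x1 + 0.41x2 + 2.09x3 s.t.:
  1x2 + 1x3 ≥ 1   (chromium)
  998x1 + 1x2 ≥ 1486   (nickel)
  x1, x2, x3 ≥ 0.
The cheapest feasible vertex uses only nickel briquettes, steel scrap; ferrosilicon is not used. There the chromium and nickel constraints are tight.
So nickel briquettes = 1.488 kg, steel scrap = 1 kg.
Objective = 23.7·1.488 + 0.41·1 = 35.6756.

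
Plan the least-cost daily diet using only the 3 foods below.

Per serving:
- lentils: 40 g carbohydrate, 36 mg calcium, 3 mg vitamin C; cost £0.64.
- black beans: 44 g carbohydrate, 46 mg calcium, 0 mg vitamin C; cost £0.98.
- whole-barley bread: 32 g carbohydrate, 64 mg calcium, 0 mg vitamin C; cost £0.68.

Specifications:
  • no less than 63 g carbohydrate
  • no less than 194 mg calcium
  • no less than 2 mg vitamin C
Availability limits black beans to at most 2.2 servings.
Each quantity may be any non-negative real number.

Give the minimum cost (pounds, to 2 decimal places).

This is a linear program. Let x1 = servings of lentils, x2 = servings of black beans, x3 = servings of whole-barley bread.
Minimize 0.64x1 + 0.98x2 + 0.68x3 subject to:
  40x1 + 44x2 + 32x3 ≥ 63   (carbohydrate)
  36x1 + 46x2 + 64x3 ≥ 194   (calcium)
  3x1 ≥ 2   (vitamin C)
  x2 ≤ 2.2
  x1, x2, x3 ≥ 0.
The cheapest feasible vertex uses only lentils, whole-barley bread; black beans is not used. There the calcium and vitamin C constraints are tight.
That vertex is x1 = 0.6667, x3 = 2.656.
Objective = 0.64·0.6667 + 0.68·2.656 = 2.2328.

£2.23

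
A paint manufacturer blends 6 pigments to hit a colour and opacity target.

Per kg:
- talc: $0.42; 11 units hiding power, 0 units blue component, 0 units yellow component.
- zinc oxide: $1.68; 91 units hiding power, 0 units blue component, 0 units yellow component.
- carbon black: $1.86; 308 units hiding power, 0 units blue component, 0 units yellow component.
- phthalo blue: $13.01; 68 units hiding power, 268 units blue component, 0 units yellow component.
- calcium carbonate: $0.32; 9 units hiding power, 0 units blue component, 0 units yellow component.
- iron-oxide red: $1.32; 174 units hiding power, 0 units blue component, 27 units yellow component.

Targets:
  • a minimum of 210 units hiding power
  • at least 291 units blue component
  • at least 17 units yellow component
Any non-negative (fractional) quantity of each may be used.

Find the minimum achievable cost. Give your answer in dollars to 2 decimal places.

This is a linear program. Let x1 = kg of talc, x2 = kg of zinc oxide, x3 = kg of carbon black, x4 = kg of phthalo blue, x5 = kg of calcium carbonate, x6 = kg of iron-oxide red.
min 0.42x1 + 1.68x2 + 1.86x3 + 13.01x4 + 0.32x5 + 1.32x6 s.t.:
  11x1 + 91x2 + 308x3 + 68x4 + 9x5 + 174x6 ≥ 210   (hiding power)
  268x4 ≥ 291   (blue component)
  27x6 ≥ 17   (yellow component)
  x1, x2, x3, x4, x5, x6 ≥ 0.
The minimum-cost mix takes nothing from talc, zinc oxide, calcium carbonate — only carbon black, phthalo blue, iron-oxide red. Binding constraints: hiding power, blue component, yellow component.
Optimal quantities: carbon black = 0.08639 kg, phthalo blue = 1.086 kg, iron-oxide red = 0.6296 kg.
Hence cost = 1.86·0.08639 + 13.01·1.086 + 1.32·0.6296 = $15.1206.

$15.12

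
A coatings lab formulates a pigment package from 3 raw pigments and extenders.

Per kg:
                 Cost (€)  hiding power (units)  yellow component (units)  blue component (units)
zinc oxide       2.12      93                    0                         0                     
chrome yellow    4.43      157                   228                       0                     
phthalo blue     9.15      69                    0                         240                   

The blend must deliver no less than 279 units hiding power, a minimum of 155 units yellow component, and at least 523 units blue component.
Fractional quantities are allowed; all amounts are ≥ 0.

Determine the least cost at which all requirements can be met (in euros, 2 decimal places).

This is a linear program. Let x1 = kg of zinc oxide, x2 = kg of chrome yellow, x3 = kg of phthalo blue.
Minimise 2.12x1 + 4.43x2 + 9.15x3 s.t.:
  93x1 + 157x2 + 69x3 ≥ 279   (hiding power)
  228x2 ≥ 155   (yellow component)
  240x3 ≥ 523   (blue component)
  x1, x2, x3 ≥ 0.
All 3 inputs are positive at the optimum. There the hiding power, yellow component, blue component constraints are tight.
Optimal quantities: zinc oxide = 0.2355 kg, chrome yellow = 0.6798 kg, phthalo blue = 2.179 kg.
Cost = 2.12·0.2355 + 4.43·0.6798 + 9.15·2.179 = 23.4486.

€23.45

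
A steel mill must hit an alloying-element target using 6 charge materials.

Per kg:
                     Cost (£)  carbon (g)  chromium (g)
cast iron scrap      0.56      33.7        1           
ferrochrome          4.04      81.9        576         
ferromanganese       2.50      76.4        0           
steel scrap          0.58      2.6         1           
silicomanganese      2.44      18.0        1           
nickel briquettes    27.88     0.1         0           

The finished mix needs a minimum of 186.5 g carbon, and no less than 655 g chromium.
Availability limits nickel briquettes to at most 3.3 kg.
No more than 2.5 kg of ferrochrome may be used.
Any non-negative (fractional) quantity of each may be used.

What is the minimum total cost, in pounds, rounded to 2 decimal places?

£6.13

Let x1 = kg of cast iron scrap, x2 = kg of ferrochrome, x3 = kg of ferromanganese, x4 = kg of steel scrap, x5 = kg of silicomanganese, x6 = kg of nickel briquettes.
min 0.56x1 + 4.04x2 + 2.5x3 + 0.58x4 + 2.44x5 + 27.88x6 subject to:
  33.7x1 + 81.9x2 + 76.4x3 + 2.6x4 + 18x5 + 0.1x6 ≥ 186.5   (carbon)
  1x1 + 576x2 + 1x4 + 1x5 ≥ 655   (chromium)
  x6 ≤ 3.3
  x2 ≤ 2.5
  x1, x2, x3, x4, x5, x6 ≥ 0.
At the optimum only cast iron scrap, ferrochrome are positive (ferromanganese, steel scrap, silicomanganese, nickel briquettes = 0). There the carbon and chromium constraints are tight.
Solving gives x1 = 2.782, x2 = 1.132.
Objective = 0.56·2.782 + 4.04·1.132 = 6.1312.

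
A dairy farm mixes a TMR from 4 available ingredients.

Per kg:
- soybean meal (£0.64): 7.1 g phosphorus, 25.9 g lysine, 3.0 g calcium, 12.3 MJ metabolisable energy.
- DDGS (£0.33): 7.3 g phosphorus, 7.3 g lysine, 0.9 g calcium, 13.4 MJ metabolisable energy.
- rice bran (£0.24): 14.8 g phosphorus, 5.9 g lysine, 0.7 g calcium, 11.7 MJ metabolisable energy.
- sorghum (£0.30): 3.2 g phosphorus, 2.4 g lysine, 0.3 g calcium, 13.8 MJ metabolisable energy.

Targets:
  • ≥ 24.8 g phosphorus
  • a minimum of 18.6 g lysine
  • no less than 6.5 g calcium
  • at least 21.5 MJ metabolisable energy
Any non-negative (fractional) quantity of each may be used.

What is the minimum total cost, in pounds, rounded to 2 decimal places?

£1.45

Let x1 = kg of soybean meal, x2 = kg of DDGS, x3 = kg of rice bran, x4 = kg of sorghum.
Minimize 0.64x1 + 0.33x2 + 0.24x3 + 0.3x4 s.t.:
  7.1x1 + 7.3x2 + 14.8x3 + 3.2x4 ≥ 24.8   (phosphorus)
  25.9x1 + 7.3x2 + 5.9x3 + 2.4x4 ≥ 18.6   (lysine)
  3x1 + 0.9x2 + 0.7x3 + 0.3x4 ≥ 6.5   (calcium)
  12.3x1 + 13.4x2 + 11.7x3 + 13.8x4 ≥ 21.5   (metabolisable energy)
  x1, x2, x3, x4 ≥ 0.
At the optimum only soybean meal, rice bran are positive (DDGS, sorghum = 0). There the phosphorus and calcium constraints are tight.
Optimal quantities: soybean meal = 1.999 kg, rice bran = 0.7165 kg.
Total cost: 0.64·1.999 + 0.24·0.7165 = 1.4513.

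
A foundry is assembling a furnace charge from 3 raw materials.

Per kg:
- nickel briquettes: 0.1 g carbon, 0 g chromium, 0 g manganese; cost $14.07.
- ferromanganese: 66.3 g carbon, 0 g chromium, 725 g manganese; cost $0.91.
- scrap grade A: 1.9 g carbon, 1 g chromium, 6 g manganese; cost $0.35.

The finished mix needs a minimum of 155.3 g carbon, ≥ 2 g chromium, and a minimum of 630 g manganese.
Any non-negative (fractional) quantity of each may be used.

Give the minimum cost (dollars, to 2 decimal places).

This is a linear program. Let x1 = kg of nickel briquettes, x2 = kg of ferromanganese, x3 = kg of scrap grade A.
Minimize 14.07x1 + 0.91x2 + 0.35x3 with:
  0.1x1 + 66.3x2 + 1.9x3 ≥ 155.3   (carbon)
  1x3 ≥ 2   (chromium)
  725x2 + 6x3 ≥ 630   (manganese)
  x1, x2, x3 ≥ 0.
The minimum-cost mix takes nothing from nickel briquettes — only ferromanganese, scrap grade A. The carbon and chromium requirements are met with equality.
Optimal quantities: ferromanganese = 2.285 kg, scrap grade A = 2 kg.
Objective = 0.91·2.285 + 0.35·2 = 2.7794.

$2.78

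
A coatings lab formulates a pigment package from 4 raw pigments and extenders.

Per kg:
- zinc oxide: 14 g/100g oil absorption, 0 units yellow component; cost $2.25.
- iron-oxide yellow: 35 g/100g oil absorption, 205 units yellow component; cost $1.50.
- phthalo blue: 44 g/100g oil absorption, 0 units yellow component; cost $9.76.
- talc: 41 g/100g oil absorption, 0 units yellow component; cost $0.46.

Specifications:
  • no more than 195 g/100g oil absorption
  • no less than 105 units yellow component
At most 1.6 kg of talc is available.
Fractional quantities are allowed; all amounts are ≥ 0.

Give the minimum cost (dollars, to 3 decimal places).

Treat it as an LP. Let x1 = kg of zinc oxide, x2 = kg of iron-oxide yellow, x3 = kg of phthalo blue, x4 = kg of talc.
Minimize 2.25x1 + 1.5x2 + 9.76x3 + 0.46x4 s.t.:
  14x1 + 35x2 + 44x3 + 41x4 ≤ 195   (oil absorption)
  205x2 ≥ 105   (yellow component)
  x4 ≤ 1.6
  x1, x2, x3, x4 ≥ 0.
The minimum-cost mix takes nothing from zinc oxide, phthalo blue, talc — only iron-oxide yellow. Binding constraint: yellow component.
Solving gives x2 = 0.5122.
Objective = 1.5·0.5122 = 0.76830.

$0.768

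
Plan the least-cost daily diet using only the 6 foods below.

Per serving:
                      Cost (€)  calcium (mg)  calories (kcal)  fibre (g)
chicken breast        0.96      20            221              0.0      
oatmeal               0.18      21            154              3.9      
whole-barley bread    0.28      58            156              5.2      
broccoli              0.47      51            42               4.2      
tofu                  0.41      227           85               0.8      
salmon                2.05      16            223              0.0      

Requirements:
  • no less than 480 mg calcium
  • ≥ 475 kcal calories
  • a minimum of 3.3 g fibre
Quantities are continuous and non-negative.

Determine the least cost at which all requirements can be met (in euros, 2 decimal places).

€1.15

Treat it as an LP. Let x1 = servings of chicken breast, x2 = servings of oatmeal, x3 = servings of whole-barley bread, x4 = servings of broccoli, x5 = servings of tofu, x6 = servings of salmon.
min 0.96x1 + 0.18x2 + 0.28x3 + 0.47x4 + 0.41x5 + 2.05x6 with:
  20x1 + 21x2 + 58x3 + 51x4 + 227x5 + 16x6 ≥ 480   (calcium)
  221x1 + 154x2 + 156x3 + 42x4 + 85x5 + 223x6 ≥ 475   (calories)
  3.9x2 + 5.2x3 + 4.2x4 + 0.8x5 ≥ 3.3   (fibre)
  x1, x2, x3, x4, x5, x6 ≥ 0.
At the optimum only oatmeal, tofu are positive (chicken breast, whole-barley bread, broccoli, salmon = 0). There the calcium and calories constraints are tight.
Solving gives x2 = 2.02, x5 = 1.928.
Total cost: 0.18·2.02 + 0.41·1.928 = 1.1541.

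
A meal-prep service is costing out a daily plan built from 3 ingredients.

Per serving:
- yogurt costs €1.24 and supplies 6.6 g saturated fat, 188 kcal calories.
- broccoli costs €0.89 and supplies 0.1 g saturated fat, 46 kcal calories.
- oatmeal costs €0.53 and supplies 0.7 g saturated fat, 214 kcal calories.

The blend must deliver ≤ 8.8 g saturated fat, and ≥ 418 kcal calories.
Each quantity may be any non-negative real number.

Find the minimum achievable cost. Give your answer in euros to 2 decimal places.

€1.04

Let x1 = servings of yogurt, x2 = servings of broccoli, x3 = servings of oatmeal.
Minimize 1.24x1 + 0.89x2 + 0.53x3 subject to:
  6.6x1 + 0.1x2 + 0.7x3 ≤ 8.8   (saturated fat)
  188x1 + 46x2 + 214x3 ≥ 418   (calories)
  x1, x2, x3 ≥ 0.
The optimal basis is {oatmeal}; yogurt, broccoli drop out. The calories requirement is met with equality.
So oatmeal = 1.953 servings.
Hence cost = 0.53·1.953 = €1.0351.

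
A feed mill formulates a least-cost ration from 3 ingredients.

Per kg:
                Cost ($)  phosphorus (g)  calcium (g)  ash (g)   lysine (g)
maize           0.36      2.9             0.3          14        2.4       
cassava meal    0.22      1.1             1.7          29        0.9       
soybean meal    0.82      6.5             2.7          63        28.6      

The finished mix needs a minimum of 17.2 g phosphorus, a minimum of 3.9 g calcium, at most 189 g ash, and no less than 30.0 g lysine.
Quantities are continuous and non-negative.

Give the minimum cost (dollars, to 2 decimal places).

Let x1 = kg of maize, x2 = kg of cassava meal, x3 = kg of soybean meal.
Minimise 0.36x1 + 0.22x2 + 0.82x3 subject to:
  2.9x1 + 1.1x2 + 6.5x3 ≥ 17.2   (phosphorus)
  0.3x1 + 1.7x2 + 2.7x3 ≥ 3.9   (calcium)
  14x1 + 29x2 + 63x3 ≤ 189   (ash)
  2.4x1 + 0.9x2 + 28.6x3 ≥ 30   (lysine)
  x1, x2, x3 ≥ 0.
The cheapest feasible vertex uses only maize, soybean meal; cassava meal is not used. The phosphorus and calcium requirements are met with equality.
That vertex is x1 = 3.587, x3 = 1.046.
Total cost: 0.36·3.587 + 0.82·1.046 = 2.1490.

$2.15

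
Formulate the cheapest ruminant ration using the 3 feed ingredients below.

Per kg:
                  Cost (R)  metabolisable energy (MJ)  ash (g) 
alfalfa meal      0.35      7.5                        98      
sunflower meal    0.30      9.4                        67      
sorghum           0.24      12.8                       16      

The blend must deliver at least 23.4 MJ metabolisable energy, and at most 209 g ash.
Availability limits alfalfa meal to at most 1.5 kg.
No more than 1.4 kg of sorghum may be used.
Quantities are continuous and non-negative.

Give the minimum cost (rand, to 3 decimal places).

Let x1 = kg of alfalfa meal, x2 = kg of sunflower meal, x3 = kg of sorghum.
Minimize 0.35x1 + 0.3x2 + 0.24x3 with:
  7.5x1 + 9.4x2 + 12.8x3 ≥ 23.4   (metabolisable energy)
  98x1 + 67x2 + 16x3 ≤ 209   (ash)
  x1 ≤ 1.5
  x3 ≤ 1.4
  x1, x2, x3 ≥ 0.
The optimal basis is {sunflower meal, sorghum}; alfalfa meal drops out. There the metabolisable energy and the sorghum cap constraints are tight.
So sunflower meal = 0.583 kg, sorghum = 1.4 kg.
Total cost: 0.3·0.583 + 0.24·1.4 = 0.51090.

R0.511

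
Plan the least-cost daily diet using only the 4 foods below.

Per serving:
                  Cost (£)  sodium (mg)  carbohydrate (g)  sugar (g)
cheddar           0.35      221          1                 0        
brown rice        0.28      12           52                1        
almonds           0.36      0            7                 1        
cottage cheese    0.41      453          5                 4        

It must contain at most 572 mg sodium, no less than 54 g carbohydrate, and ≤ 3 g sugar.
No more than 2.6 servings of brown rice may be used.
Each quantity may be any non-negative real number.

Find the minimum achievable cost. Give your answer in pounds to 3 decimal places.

£0.291

Let x1 = servings of cheddar, x2 = servings of brown rice, x3 = servings of almonds, x4 = servings of cottage cheese.
Minimise 0.35x1 + 0.28x2 + 0.36x3 + 0.41x4 with:
  221x1 + 12x2 + 453x4 ≤ 572   (sodium)
  1x1 + 52x2 + 7x3 + 5x4 ≥ 54   (carbohydrate)
  1x2 + 1x3 + 4x4 ≤ 3   (sugar)
  x2 ≤ 2.6
  x1, x2, x3, x4 ≥ 0.
The cheapest feasible vertex uses only brown rice; cheddar, almonds, cottage cheese are not used. There the carbohydrate constraint is tight.
So brown rice = 1.038 servings.
Total cost: 0.28·1.038 = 0.29064.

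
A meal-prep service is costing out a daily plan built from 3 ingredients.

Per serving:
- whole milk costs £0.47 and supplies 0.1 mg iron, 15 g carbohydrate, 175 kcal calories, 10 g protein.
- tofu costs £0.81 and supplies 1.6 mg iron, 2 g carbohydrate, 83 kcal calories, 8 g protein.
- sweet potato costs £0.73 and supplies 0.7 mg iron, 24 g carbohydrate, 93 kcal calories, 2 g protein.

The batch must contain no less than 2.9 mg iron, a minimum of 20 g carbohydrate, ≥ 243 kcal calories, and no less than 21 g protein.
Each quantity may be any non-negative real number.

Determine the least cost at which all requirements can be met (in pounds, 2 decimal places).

£1.86

Let x1 = servings of whole milk, x2 = servings of tofu, x3 = servings of sweet potato.
Minimise 0.47x1 + 0.81x2 + 0.73x3 subject to:
  0.1x1 + 1.6x2 + 0.7x3 ≥ 2.9   (iron)
  15x1 + 2x2 + 24x3 ≥ 20   (carbohydrate)
  175x1 + 83x2 + 93x3 ≥ 243   (calories)
  10x1 + 8x2 + 2x3 ≥ 21   (protein)
  x1, x2, x3 ≥ 0.
The optimal mix uses every input. The iron, carbohydrate, protein requirements are met with equality.
Solving gives x1 = 0.7226, x2 = 1.661, x3 = 0.2433.
Hence cost = 0.47·0.7226 + 0.81·1.661 + 0.73·0.2433 = £1.8626.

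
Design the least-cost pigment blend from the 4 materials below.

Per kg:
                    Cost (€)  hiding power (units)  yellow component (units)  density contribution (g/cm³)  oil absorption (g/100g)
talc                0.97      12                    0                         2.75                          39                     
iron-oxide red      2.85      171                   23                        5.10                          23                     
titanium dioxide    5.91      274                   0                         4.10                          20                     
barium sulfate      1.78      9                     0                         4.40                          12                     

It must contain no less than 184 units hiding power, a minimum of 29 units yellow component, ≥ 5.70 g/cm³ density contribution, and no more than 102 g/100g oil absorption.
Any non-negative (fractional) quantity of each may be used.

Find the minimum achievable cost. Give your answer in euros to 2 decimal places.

This is a linear program. Let x1 = kg of talc, x2 = kg of iron-oxide red, x3 = kg of titanium dioxide, x4 = kg of barium sulfate.
min 0.97x1 + 2.85x2 + 5.91x3 + 1.78x4 s.t.:
  12x1 + 171x2 + 274x3 + 9x4 ≥ 184   (hiding power)
  23x2 ≥ 29   (yellow component)
  2.75x1 + 5.1x2 + 4.1x3 + 4.4x4 ≥ 5.7   (density contribution)
  39x1 + 23x2 + 20x3 + 12x4 ≤ 102   (oil absorption)
  x1, x2, x3, x4 ≥ 0.
The minimum-cost mix takes nothing from talc, titanium dioxide, barium sulfate — only iron-oxide red. The yellow component requirement is met with equality.
Optimal quantities: iron-oxide red = 1.261 kg.
Objective = 2.85·1.261 = 3.5939.

€3.59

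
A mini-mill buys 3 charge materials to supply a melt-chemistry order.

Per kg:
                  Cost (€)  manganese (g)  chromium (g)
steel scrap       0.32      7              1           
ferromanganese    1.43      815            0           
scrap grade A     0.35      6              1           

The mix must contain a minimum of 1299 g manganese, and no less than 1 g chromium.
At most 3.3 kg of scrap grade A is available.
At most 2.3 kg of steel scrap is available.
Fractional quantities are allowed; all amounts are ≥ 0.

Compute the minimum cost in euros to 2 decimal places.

Let x1 = kg of steel scrap, x2 = kg of ferromanganese, x3 = kg of scrap grade A.
Minimize 0.32x1 + 1.43x2 + 0.35x3 s.t.:
  7x1 + 815x2 + 6x3 ≥ 1299   (manganese)
  1x1 + 1x3 ≥ 1   (chromium)
  x3 ≤ 3.3
  x1 ≤ 2.3
  x1, x2, x3 ≥ 0.
At the optimum only steel scrap, ferromanganese are positive (scrap grade A = 0). The manganese and chromium requirements are met with equality.
Optimal quantities: steel scrap = 1 kg, ferromanganese = 1.585 kg.
Objective = 0.32·1 + 1.43·1.585 = 2.5866.

€2.59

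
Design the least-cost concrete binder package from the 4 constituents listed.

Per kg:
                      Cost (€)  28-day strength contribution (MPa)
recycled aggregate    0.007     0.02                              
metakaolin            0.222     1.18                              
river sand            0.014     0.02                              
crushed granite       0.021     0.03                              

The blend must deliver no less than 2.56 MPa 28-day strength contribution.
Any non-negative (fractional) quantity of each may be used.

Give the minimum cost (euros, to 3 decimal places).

€0.482

Set it up as a linear program. Let x1 = kg of recycled aggregate, x2 = kg of metakaolin, x3 = kg of river sand, x4 = kg of crushed granite.
Minimize 0.007x1 + 0.222x2 + 0.014x3 + 0.021x4 subject to:
  0.02x1 + 1.18x2 + 0.02x3 + 0.03x4 ≥ 2.56   (28-day strength contribution)
  x1, x2, x3, x4 ≥ 0.
At the optimum only metakaolin is positive (recycled aggregate, river sand, crushed granite = 0). The 28-day strength contribution requirement is met with equality.
Optimal quantities: metakaolin = 2.169 kg.
Objective = 0.222·2.169 = 0.48152.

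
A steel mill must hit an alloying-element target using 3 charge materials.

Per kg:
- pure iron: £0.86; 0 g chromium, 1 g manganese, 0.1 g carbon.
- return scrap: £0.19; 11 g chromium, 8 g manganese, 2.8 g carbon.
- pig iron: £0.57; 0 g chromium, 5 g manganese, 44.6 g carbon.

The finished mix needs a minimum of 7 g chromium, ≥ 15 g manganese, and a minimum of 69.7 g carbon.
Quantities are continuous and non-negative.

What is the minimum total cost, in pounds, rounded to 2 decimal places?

Treat it as an LP. Let x1 = kg of pure iron, x2 = kg of return scrap, x3 = kg of pig iron.
Minimise 0.86x1 + 0.19x2 + 0.57x3 with:
  11x2 ≥ 7   (chromium)
  1x1 + 8x2 + 5x3 ≥ 15   (manganese)
  0.1x1 + 2.8x2 + 44.6x3 ≥ 69.7   (carbon)
  x1, x2, x3 ≥ 0.
The minimum-cost mix takes nothing from pure iron — only return scrap, pig iron. There the manganese and carbon constraints are tight.
Solving gives x2 = 0.9349, x3 = 1.504.
Objective = 0.19·0.9349 + 0.57·1.504 = 1.0349.

£1.03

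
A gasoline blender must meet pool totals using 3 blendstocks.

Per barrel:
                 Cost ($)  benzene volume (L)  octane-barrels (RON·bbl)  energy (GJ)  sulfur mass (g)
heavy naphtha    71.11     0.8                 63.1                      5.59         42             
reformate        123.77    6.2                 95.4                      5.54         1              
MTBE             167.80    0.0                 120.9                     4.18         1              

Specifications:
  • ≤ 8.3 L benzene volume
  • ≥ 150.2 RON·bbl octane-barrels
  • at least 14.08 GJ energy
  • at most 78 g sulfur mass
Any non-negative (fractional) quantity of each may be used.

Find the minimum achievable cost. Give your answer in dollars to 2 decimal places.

$215.57

This is a linear program. Let x1 = barrels of heavy naphtha, x2 = barrels of reformate, x3 = barrels of MTBE.
Minimise 71.11x1 + 123.77x2 + 167.8x3 s.t.:
  0.8x1 + 6.2x2 ≤ 8.3   (benzene volume)
  63.1x1 + 95.4x2 + 120.9x3 ≥ 150.2   (octane-barrels)
  5.59x1 + 5.54x2 + 4.18x3 ≥ 14.08   (energy)
  42x1 + 1x2 + 1x3 ≤ 78   (sulfur mass)
  x1, x2, x3 ≥ 0.
At the optimum only heavy naphtha, reformate are positive (MTBE = 0). Binding constraints: energy and sulfur mass.
So heavy naphtha = 1.841 barrels, reformate = 0.684 barrels.
Cost = 71.11·1.841 + 123.77·0.684 = 215.5722.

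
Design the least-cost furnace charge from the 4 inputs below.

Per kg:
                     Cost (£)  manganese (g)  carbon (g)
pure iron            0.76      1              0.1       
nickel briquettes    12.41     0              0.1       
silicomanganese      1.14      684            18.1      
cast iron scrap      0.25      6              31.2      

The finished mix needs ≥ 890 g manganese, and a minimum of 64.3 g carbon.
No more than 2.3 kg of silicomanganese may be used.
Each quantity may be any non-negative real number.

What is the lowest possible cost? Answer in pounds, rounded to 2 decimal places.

Set it up as a linear program. Let x1 = kg of pure iron, x2 = kg of nickel briquettes, x3 = kg of silicomanganese, x4 = kg of cast iron scrap.
Minimise 0.76x1 + 12.41x2 + 1.14x3 + 0.25x4 s.t.:
  1x1 + 684x3 + 6x4 ≥ 890   (manganese)
  0.1x1 + 0.1x2 + 18.1x3 + 31.2x4 ≥ 64.3   (carbon)
  x3 ≤ 2.3
  x1, x2, x3, x4 ≥ 0.
The optimal basis is {silicomanganese, cast iron scrap}; pure iron, nickel briquettes drop out. There the manganese and carbon constraints are tight.
That vertex is x3 = 1.29, x4 = 1.313.
Objective = 1.14·1.29 + 0.25·1.313 = 1.7989.

£1.80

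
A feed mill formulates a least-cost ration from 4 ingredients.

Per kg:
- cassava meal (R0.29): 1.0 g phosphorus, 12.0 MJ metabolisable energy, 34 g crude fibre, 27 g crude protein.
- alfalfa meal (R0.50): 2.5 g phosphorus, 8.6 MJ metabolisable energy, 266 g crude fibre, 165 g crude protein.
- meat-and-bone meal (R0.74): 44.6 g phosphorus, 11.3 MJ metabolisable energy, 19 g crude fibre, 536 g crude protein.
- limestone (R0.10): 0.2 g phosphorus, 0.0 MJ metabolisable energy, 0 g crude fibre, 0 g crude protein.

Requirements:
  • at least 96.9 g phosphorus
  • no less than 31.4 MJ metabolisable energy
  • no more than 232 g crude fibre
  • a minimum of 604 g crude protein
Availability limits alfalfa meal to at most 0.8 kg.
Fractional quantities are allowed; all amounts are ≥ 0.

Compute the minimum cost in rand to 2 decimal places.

R1.77

This is a linear program. Let x1 = kg of cassava meal, x2 = kg of alfalfa meal, x3 = kg of meat-and-bone meal, x4 = kg of limestone.
min 0.29x1 + 0.5x2 + 0.74x3 + 0.1x4 with:
  1x1 + 2.5x2 + 44.6x3 + 0.2x4 ≥ 96.9   (phosphorus)
  12x1 + 8.6x2 + 11.3x3 ≥ 31.4   (metabolisable energy)
  34x1 + 266x2 + 19x3 ≤ 232   (crude fibre)
  27x1 + 165x2 + 536x3 ≥ 604   (crude protein)
  x2 ≤ 0.8
  x1, x2, x3, x4 ≥ 0.
At the optimum only cassava meal, meat-and-bone meal are positive (alfalfa meal, limestone = 0). The phosphorus and metabolisable energy requirements are met with equality.
That vertex is x1 = 0.5831, x3 = 2.16.
Cost = 0.29·0.5831 + 0.74·2.16 = 1.7675.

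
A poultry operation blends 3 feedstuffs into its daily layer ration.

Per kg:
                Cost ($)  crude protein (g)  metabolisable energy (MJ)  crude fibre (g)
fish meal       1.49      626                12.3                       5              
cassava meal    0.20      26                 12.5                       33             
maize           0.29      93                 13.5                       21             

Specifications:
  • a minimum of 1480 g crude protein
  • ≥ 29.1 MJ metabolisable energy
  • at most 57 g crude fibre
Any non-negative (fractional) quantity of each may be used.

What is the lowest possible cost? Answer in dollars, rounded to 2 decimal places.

Set it up as a linear program. Let x1 = kg of fish meal, x2 = kg of cassava meal, x3 = kg of maize.
Minimise 1.49x1 + 0.2x2 + 0.29x3 s.t.:
  626x1 + 26x2 + 93x3 ≥ 1480   (crude protein)
  12.3x1 + 12.5x2 + 13.5x3 ≥ 29.1   (metabolisable energy)
  5x1 + 33x2 + 21x3 ≤ 57   (crude fibre)
  x1, x2, x3 ≥ 0.
The minimum-cost mix takes nothing from cassava meal — only fish meal, maize. The crude protein and metabolisable energy requirements are met with equality.
Solving gives x1 = 2.364, x3 = 0.001724.
Total cost: 1.49·2.364 + 0.29·0.001724 = 3.5229.

$3.52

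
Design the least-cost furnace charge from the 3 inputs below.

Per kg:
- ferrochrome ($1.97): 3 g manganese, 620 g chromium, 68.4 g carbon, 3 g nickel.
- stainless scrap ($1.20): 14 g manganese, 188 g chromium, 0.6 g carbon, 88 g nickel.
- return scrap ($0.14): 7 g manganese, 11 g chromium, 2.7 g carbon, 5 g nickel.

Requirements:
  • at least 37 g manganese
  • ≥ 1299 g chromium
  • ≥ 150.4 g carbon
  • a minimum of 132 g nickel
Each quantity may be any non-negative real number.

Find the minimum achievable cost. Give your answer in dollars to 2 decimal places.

Let x1 = kg of ferrochrome, x2 = kg of stainless scrap, x3 = kg of return scrap.
Minimize 1.97x1 + 1.2x2 + 0.14x3 with:
  3x1 + 14x2 + 7x3 ≥ 37   (manganese)
  620x1 + 188x2 + 11x3 ≥ 1299   (chromium)
  68.4x1 + 0.6x2 + 2.7x3 ≥ 150.4   (carbon)
  3x1 + 88x2 + 5x3 ≥ 132   (nickel)
  x1, x2, x3 ≥ 0.
All 3 inputs are positive at the optimum. There the chromium, carbon, nickel constraints are tight.
That vertex is x1 = 1.65, x2 = 0.6626, x3 = 13.75.
Total cost: 1.97·1.65 + 1.2·0.6626 + 0.14·13.75 = 5.9706.

$5.97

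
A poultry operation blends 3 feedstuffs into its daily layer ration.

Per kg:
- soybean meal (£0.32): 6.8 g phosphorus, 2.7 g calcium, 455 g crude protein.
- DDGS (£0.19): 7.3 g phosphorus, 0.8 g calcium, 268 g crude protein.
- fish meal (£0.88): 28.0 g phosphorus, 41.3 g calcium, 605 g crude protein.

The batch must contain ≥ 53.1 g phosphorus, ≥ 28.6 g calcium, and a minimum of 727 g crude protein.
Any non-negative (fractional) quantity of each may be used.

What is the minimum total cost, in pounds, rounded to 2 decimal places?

This is a linear program. Let x1 = kg of soybean meal, x2 = kg of DDGS, x3 = kg of fish meal.
min 0.32x1 + 0.19x2 + 0.88x3 subject to:
  6.8x1 + 7.3x2 + 28x3 ≥ 53.1   (phosphorus)
  2.7x1 + 0.8x2 + 41.3x3 ≥ 28.6   (calcium)
  455x1 + 268x2 + 605x3 ≥ 727   (crude protein)
  x1, x2, x3 ≥ 0.
The minimum-cost mix takes nothing from soybean meal — only DDGS, fish meal. There the phosphorus and calcium constraints are tight.
Optimal quantities: DDGS = 4.988 kg, fish meal = 0.5959 kg.
Total cost: 0.19·4.988 + 0.88·0.5959 = 1.4721.

£1.47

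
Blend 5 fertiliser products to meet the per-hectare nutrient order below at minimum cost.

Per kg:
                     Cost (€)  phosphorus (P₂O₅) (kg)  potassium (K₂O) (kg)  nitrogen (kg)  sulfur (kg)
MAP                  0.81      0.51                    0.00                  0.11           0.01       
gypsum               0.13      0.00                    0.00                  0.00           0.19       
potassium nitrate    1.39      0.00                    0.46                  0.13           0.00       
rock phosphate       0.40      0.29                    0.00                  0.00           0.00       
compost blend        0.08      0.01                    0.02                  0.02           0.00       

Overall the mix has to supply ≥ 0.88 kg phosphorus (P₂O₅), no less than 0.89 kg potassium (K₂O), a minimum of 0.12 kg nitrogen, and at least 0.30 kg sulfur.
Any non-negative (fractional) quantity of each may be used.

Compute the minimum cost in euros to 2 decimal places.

€4.11

Let x1 = kg of MAP, x2 = kg of gypsum, x3 = kg of potassium nitrate, x4 = kg of rock phosphate, x5 = kg of compost blend.
Minimise 0.81x1 + 0.13x2 + 1.39x3 + 0.4x4 + 0.08x5 s.t.:
  0.51x1 + 0.29x4 + 0.01x5 ≥ 0.88   (phosphorus (P₂O₅))
  0.46x3 + 0.02x5 ≥ 0.89   (potassium (K₂O))
  0.11x1 + 0.13x3 + 0.02x5 ≥ 0.12   (nitrogen)
  0.01x1 + 0.19x2 ≥ 0.3   (sulfur)
  x1, x2, x3, x4, x5 ≥ 0.
The minimum-cost mix takes nothing from MAP, compost blend — only gypsum, potassium nitrate, rock phosphate. The phosphorus (P₂O₅), potassium (K₂O), sulfur requirements are met with equality.
That vertex is x2 = 1.579, x3 = 1.935, x4 = 3.034.
Hence cost = 0.13·1.579 + 1.39·1.935 + 0.4·3.034 = €4.1085.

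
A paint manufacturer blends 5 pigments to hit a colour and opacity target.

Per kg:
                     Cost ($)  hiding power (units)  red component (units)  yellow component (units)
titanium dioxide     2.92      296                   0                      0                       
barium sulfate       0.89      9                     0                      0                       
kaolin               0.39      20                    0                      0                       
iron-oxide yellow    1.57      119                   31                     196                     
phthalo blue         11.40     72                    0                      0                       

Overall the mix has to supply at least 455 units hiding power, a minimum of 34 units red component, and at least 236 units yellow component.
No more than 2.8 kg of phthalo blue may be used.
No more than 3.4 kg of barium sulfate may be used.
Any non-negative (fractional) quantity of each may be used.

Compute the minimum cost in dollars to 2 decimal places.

$4.97

This is a linear program. Let x1 = kg of titanium dioxide, x2 = kg of barium sulfate, x3 = kg of kaolin, x4 = kg of iron-oxide yellow, x5 = kg of phthalo blue.
Minimize 2.92x1 + 0.89x2 + 0.39x3 + 1.57x4 + 11.4x5 subject to:
  296x1 + 9x2 + 20x3 + 119x4 + 72x5 ≥ 455   (hiding power)
  31x4 ≥ 34   (red component)
  196x4 ≥ 236   (yellow component)
  x5 ≤ 2.8
  x2 ≤ 3.4
  x1, x2, x3, x4, x5 ≥ 0.
The cheapest feasible vertex uses only titanium dioxide, iron-oxide yellow; barium sulfate, kaolin, phthalo blue are not used. Binding constraints: hiding power and yellow component.
So titanium dioxide = 1.053 kg, iron-oxide yellow = 1.204 kg.
Cost = 2.92·1.053 + 1.57·1.204 = 4.96504.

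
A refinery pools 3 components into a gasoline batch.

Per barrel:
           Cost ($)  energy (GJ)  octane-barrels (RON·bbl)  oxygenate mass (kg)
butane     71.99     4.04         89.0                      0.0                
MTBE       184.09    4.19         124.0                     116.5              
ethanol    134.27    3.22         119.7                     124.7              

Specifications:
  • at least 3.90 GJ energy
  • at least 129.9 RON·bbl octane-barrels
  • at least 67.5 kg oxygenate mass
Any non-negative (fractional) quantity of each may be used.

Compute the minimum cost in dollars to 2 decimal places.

Treat it as an LP. Let x1 = barrels of butane, x2 = barrels of MTBE, x3 = barrels of ethanol.
min 71.99x1 + 184.09x2 + 134.27x3 with:
  4.04x1 + 4.19x2 + 3.22x3 ≥ 3.9   (energy)
  89x1 + 124x2 + 119.7x3 ≥ 129.9   (octane-barrels)
  116.5x2 + 124.7x3 ≥ 67.5   (oxygenate mass)
  x1, x2, x3 ≥ 0.
At the optimum only butane, ethanol are positive (MTBE = 0). Binding constraints: octane-barrels and oxygenate mass.
Optimal quantities: butane = 0.7315 barrels, ethanol = 0.5413 barrels.
Hence cost = 71.99·0.7315 + 134.27·0.5413 = $125.3410.

$125.34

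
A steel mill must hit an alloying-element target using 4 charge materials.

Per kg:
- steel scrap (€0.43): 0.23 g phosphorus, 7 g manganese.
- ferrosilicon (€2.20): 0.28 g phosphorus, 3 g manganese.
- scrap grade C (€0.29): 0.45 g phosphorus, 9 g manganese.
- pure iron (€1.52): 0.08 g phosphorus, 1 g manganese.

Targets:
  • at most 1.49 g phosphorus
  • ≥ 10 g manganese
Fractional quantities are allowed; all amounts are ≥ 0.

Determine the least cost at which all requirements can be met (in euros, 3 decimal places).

Treat it as an LP. Let x1 = kg of steel scrap, x2 = kg of ferrosilicon, x3 = kg of scrap grade C, x4 = kg of pure iron.
Minimize 0.43x1 + 2.2x2 + 0.29x3 + 1.52x4 s.t.:
  0.23x1 + 0.28x2 + 0.45x3 + 0.08x4 ≤ 1.49   (phosphorus)
  7x1 + 3x2 + 9x3 + 1x4 ≥ 10   (manganese)
  x1, x2, x3, x4 ≥ 0.
The optimal basis is {scrap grade C}; steel scrap, ferrosilicon, pure iron drop out. The manganese requirement is met with equality.
Solving gives x3 = 1.111.
Objective = 0.29·1.111 = 0.32219.

€0.322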